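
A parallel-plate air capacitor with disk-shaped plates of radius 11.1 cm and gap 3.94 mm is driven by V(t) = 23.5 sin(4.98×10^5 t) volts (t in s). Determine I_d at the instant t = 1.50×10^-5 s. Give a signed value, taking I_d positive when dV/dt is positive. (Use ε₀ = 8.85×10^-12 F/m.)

C = ε₀A/d = (8.85×10^-12)(0.03871)/(3.94×10^-3) = 8.695×10^-11 F. dV/dt = V₀ω·cos(ωt); at ωt = 7.47 rad this factor is 0.3746.
I_d = C dV/dt = (8.695×10^-11)(23.5)(4.98×10^5)(0.3746) = 3.81×10^-4 A.

3.81×10^-4 A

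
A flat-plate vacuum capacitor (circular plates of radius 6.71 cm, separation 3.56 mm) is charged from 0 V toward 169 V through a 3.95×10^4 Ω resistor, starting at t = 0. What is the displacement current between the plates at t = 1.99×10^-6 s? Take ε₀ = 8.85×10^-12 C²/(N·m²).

C = ε₀A/d = (8.85×10^-12)(0.01414)/(3.56×10^-3) = 3.515×10^-11 F and τ = RC = 1.388×10^-6 s. I_d in the gap equals the RC charging current.
I_d(t) = (V₀/R) e^(−t/τ) = 4.278×10^-3 · e^(−1.434) = 1.02×10^-3 A.

1.02×10^-3 A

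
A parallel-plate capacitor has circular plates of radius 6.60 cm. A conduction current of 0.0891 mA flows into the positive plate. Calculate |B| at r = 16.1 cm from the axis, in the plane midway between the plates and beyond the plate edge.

1.11×10^-10 T

By continuity the displacement current in the gap matches the conduction current: I_d = 8.91×10^-5 A.
For r ≥ R the full I_d is enclosed: B = μ₀ I_d/(2πr) = (4π×10^-7)(8.91×10^-5)/(2π·0.161) = 1.11×10^-10 T.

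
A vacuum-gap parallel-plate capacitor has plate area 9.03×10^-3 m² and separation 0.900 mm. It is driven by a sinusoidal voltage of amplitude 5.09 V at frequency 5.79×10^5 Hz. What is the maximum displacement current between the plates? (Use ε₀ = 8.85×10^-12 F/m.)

(dE/dt)_max = V₀ω/d = 2.057×10^10 V/(m·s); ω = 2πf = 3.638×10^6 rad/s.
I_d,max = ε₀ A (dE/dt)_max = (8.85×10^-12)(9.03×10^-3)(2.057×10^10) = 1.64×10^-3 A.

1.64×10^-3 A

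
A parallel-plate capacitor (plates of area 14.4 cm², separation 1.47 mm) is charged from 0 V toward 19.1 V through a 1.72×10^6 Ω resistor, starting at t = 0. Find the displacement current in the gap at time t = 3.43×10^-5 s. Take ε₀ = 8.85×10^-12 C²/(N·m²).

1.11×10^-6 A

With C = ε₀A/d = (8.85×10^-12)(1.44×10^-3)/(1.47×10^-3) = 8.669×10^-12 F, the time constant is τ = RC = 1.491×10^-5 s, so t/τ = 2.300 and e^(−t/τ) = 0.1003.
I_d = I_cond = (V₀/R) e^(−t/τ) = (1.110×10^-5)(0.1003) = 1.11×10^-6 A.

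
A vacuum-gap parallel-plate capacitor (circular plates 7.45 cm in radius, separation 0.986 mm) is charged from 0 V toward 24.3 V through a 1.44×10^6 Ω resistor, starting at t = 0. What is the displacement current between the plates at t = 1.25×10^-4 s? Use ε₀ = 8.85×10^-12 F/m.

9.69×10^-6 A

With C = ε₀A/d = (8.85×10^-12)(0.01744)/(9.86×10^-4) = 1.565×10^-10 F, the time constant is τ = RC = 2.254×10^-4 s, so t/τ = 0.5546 and e^(−t/τ) = 0.5743.
I_d = I_cond = (V₀/R) e^(−t/τ) = (1.688×10^-5)(0.5743) = 9.69×10^-6 A.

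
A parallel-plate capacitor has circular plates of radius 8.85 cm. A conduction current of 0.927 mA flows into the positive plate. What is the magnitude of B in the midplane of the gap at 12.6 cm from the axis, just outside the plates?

1.47×10^-9 T

No conduction current crosses the gap, so I_d there equals the 9.27×10^-4 A in the leads.
For r ≥ R the full I_d is enclosed: B = μ₀ I_d/(2πr) = (4π×10^-7)(9.27×10^-4)/(2π·0.126) = 1.47×10^-9 T.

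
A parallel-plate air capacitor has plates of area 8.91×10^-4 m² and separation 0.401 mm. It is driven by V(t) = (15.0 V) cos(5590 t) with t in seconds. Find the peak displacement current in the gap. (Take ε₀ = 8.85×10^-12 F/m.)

The displacement current equals the conduction current C dV/dt, which peaks at C V₀ ω.
With C = ε₀A/d = (8.85×10^-12)(8.91×10^-4)/(4.01×10^-4) = 1.966×10^-11 F and ω = 5590 rad/s, I_d,max = (1.966×10^-11)(15.0)(5590) = 1.65×10^-6 A.

1.65×10^-6 A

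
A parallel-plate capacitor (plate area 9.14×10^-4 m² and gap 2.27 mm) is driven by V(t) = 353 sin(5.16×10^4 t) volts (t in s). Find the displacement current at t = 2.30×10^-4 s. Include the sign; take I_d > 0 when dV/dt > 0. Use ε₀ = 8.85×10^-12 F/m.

4.97×10^-5 A

dE/dt = (V₀ω/d)·cos(ωt) with ωt = 11.868 rad: (353)(5.16×10^4)(0.7659)/(2.27×10^-3) = 6.146×10^9 V/(m·s).
I_d = ε₀ A dE/dt = (8.85×10^-12)(9.14×10^-4)(6.146×10^9) = 4.97×10^-5 A.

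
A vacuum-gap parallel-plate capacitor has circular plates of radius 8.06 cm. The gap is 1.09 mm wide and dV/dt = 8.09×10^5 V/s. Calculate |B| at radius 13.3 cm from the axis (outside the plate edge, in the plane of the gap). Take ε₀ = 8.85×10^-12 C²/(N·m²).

With E = V/d, dE/dt = 7.422×10^8 V/(m·s) and πR² = 0.02041 m², giving I_d = ε₀ πR² dE/dt = 1.341×10^-4 A.
Outside the plates the loop encloses all of I_d, so B·2πr = μ₀ I_d and B = 2.02×10^-10 T.

2.02×10^-10 T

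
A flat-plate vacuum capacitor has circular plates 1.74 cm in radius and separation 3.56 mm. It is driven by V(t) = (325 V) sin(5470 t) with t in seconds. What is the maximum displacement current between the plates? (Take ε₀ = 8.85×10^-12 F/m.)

C = ε₀A/d = (8.85×10^-12)(9.511×10^-4)/(3.56×10^-3) = 2.364×10^-12 F; ω = 5470 rad/s.
I_d = C dV/dt, so |I_d|_max = C V₀ ω = (2.364×10^-12)(325)(5470) = 4.20×10^-6 A.

4.20×10^-6 A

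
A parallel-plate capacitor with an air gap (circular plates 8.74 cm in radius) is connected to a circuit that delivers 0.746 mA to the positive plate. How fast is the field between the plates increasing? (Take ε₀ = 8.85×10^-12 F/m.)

3.51×10^9 V/(m·s)

The displacement current between the plates equals the conduction current, I_d = 0.746 mA.
Inverting I_d = ε₀ A dE/dt gives dE/dt = 7.46×10^-4 / (8.85×10^-12 · 0.02400) = 3.51×10^9 V/(m·s).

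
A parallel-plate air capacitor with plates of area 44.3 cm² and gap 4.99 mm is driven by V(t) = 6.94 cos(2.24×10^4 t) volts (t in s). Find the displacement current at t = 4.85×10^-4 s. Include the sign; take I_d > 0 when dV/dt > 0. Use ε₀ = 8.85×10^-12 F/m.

C = ε₀A/d = (8.85×10^-12)(4.43×10^-3)/(4.99×10^-3) = 7.857×10^-12 F. dV/dt = V₀ω·−sin(ωt); at ωt = 10.864 rad this factor is 0.9914.
I_d = C dV/dt = (7.857×10^-12)(6.94)(2.24×10^4)(0.9914) = 1.21×10^-6 A.

1.21×10^-6 A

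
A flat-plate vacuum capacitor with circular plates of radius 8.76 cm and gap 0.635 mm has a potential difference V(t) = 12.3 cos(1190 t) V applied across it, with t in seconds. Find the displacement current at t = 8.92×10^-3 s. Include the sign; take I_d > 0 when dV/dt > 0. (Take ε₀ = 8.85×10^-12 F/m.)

C = ε₀A/d = (8.85×10^-12)(0.02411)/(6.35×10^-4) = 3.360×10^-10 F. dV/dt = V₀ω·−sin(ωt); at ωt = 10.6148 rad this factor is 0.9284.
I_d = C dV/dt = (3.360×10^-10)(12.3)(1190)(0.9284) = 4.57×10^-6 A.

4.57×10^-6 A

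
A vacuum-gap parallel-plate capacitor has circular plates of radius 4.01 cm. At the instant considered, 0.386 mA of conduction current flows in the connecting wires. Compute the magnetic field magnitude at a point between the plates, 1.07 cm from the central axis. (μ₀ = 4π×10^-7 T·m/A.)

By continuity the displacement current in the gap matches the conduction current: I_d = 3.86×10^-4 A.
∮B·dl = μ₀ I_d,enc with I_d,enc = I_d r²/R² = 2.748×10^-5 A; so B = μ₀ I_d,enc/(2πr) = 5.14×10^-10 T.

5.14×10^-10 T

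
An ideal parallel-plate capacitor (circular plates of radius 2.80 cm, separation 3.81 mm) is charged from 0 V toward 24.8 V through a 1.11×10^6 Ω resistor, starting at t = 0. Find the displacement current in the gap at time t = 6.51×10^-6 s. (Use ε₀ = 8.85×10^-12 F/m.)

8.02×10^-6 A

With C = ε₀A/d = (8.85×10^-12)(2.463×10^-3)/(3.81×10^-3) = 5.721×10^-12 F, the time constant is τ = RC = 6.350×10^-6 s, so t/τ = 1.025 and e^(−t/τ) = 0.3588.
I_d = I_cond = (V₀/R) e^(−t/τ) = (2.234×10^-5)(0.3588) = 8.02×10^-6 A.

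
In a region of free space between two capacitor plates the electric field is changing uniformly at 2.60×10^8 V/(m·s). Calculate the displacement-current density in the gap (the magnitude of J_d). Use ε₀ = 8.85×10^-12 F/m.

2.30×10^-3 A/m²

J_d = ε₀ ∂E/∂t, so J_d = 2.30×10^-3 A/m².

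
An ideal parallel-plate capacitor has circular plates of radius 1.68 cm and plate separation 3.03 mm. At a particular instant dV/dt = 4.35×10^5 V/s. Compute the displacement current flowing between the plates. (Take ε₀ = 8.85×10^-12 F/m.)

1.13×10^-6 A

The field between the plates is E = V/d, so dE/dt = (4.35×10^5)/(3.03×10^-3 m) = 1.436×10^8 V/(m·s).
I_d = ε₀ A (dE/dt) = (8.85×10^-12)(8.867×10^-4)(1.436×10^8) = 1.13×10^-6 A.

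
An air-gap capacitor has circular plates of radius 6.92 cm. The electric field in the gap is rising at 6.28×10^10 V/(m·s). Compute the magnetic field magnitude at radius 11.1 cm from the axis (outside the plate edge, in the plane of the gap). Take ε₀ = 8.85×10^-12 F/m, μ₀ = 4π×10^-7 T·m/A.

1.51×10^-8 T

Total displacement current: I_d = ε₀(πR²)(dE/dt) = (8.85×10^-12)(0.01504)(6.28×10^10) = 8.359×10^-3 A.
For r ≥ R the full I_d is enclosed: B = μ₀ I_d/(2πr) = (4π×10^-7)(8.359×10^-3)/(2π·0.111) = 1.51×10^-8 T.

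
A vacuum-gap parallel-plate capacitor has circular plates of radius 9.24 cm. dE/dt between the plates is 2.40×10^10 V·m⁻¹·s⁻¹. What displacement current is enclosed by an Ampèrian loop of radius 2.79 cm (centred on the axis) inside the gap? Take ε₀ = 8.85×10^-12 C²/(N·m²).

Total displacement current: I_d = ε₀(πR²)(dE/dt) = (8.85×10^-12)(0.02682)(2.40×10^10) = 5.697×10^-3 A.
The field is uniform, so I_d,enc = I_d (r/R)² = (5.697×10^-3)(2.79/9.24)² = 5.19×10^-4 A.

5.19×10^-4 A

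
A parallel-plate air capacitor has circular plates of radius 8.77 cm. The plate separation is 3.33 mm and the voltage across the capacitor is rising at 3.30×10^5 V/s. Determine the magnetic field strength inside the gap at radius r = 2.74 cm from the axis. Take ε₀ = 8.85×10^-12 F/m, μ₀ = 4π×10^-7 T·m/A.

1.51×10^-11 T

dE/dt = (dV/dt)/d = 9.910×10^7 V/(m·s); I_d = ε₀(πR²)(dE/dt) = (8.85×10^-12)(0.02416)(9.910×10^7) = 2.119×10^-5 A.
An Ampèrian loop of radius r encloses a fraction (r/R)² of I_d. Then B·2πr = μ₀ I_d (r/R)², giving B = μ₀ I_d r/(2πR²) = 1.51×10^-11 T.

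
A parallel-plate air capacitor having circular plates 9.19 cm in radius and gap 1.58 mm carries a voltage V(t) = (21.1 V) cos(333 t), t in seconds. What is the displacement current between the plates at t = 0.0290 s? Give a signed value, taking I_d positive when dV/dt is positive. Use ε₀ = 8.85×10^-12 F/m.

dV/dt = (21.1)(333)·−sin(9.657) = 1617 V/s.
I_d = C dV/dt with C = ε₀A/d = (8.85×10^-12)(0.02653)/(1.58×10^-3) = 1.486×10^-10 F, so I_d = (1.486×10^-10)(1617) = 2.40×10^-7 A.

2.40×10^-7 A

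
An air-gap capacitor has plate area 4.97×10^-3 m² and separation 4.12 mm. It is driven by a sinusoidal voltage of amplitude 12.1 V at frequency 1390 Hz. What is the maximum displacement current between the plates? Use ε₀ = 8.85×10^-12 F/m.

1.13×10^-6 A

C = ε₀A/d = (8.85×10^-12)(4.97×10^-3)/(4.12×10^-3) = 1.068×10^-11 F; ω = 2πf = 8734 rad/s.
I_d = C dV/dt, so |I_d|_max = C V₀ ω = (1.068×10^-11)(12.1)(8734) = 1.13×10^-6 A.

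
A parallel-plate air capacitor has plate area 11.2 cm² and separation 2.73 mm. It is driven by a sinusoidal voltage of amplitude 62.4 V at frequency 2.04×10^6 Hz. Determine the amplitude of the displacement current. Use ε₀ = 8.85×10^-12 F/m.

C = ε₀A/d = (8.85×10^-12)(1.12×10^-3)/(2.73×10^-3) = 3.631×10^-12 F; ω = 2πf = 1.282×10^7 rad/s.
I_d = C dV/dt, so |I_d|_max = C V₀ ω = (3.631×10^-12)(62.4)(1.282×10^7) = 2.90×10^-3 A.

2.90×10^-3 A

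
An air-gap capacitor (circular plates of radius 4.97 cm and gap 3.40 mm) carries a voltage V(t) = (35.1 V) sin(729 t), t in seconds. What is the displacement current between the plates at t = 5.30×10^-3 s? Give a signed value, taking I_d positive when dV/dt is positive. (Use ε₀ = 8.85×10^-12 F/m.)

dV/dt = (35.1)(729)·cos(3.8637) = -1.920×10^4 V/s.
I_d = C dV/dt with C = ε₀A/d = (8.85×10^-12)(7.760×10^-3)/(3.40×10^-3) = 2.020×10^-11 F, so I_d = (2.020×10^-11)(-1.920×10^4) = -3.88×10^-7 A.

-3.88×10^-7 A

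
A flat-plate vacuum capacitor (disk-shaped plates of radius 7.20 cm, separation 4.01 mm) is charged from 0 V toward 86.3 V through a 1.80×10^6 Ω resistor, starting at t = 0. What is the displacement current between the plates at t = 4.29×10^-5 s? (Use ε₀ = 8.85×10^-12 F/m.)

C = ε₀A/d = (8.85×10^-12)(0.01629)/(4.01×10^-3) = 3.595×10^-11 F, so τ = RC = 6.471×10^-5 s.
The conduction current is I(t) = (V₀/R) e^(−t/τ), and the displacement current between the plates equals it.
t/τ = 0.6630; I_d = (86.3/1.80×10^6) · e^(−0.6630) = (4.794×10^-5)(0.5153) = 2.47×10^-5 A.

2.47×10^-5 A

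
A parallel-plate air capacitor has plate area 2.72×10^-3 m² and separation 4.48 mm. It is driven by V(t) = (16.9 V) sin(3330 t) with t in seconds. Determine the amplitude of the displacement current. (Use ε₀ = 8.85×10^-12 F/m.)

3.02×10^-7 A

The displacement current equals the conduction current C dV/dt, which peaks at C V₀ ω.
With C = ε₀A/d = (8.85×10^-12)(2.72×10^-3)/(4.48×10^-3) = 5.373×10^-12 F and ω = 3330 rad/s, I_d,max = (5.373×10^-12)(16.9)(3330) = 3.02×10^-7 A.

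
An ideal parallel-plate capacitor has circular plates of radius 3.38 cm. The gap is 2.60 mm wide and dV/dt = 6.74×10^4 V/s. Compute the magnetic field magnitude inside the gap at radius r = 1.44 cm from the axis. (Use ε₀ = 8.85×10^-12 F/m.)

2.08×10^-12 T

I_d = C dV/dt with C = ε₀πR²/d = 1.222×10^-11 F, so I_d = (1.222×10^-11)(6.74×10^4) = 8.236×10^-7 A.
An Ampèrian loop of radius r encloses a fraction (r/R)² of I_d. Then B·2πr = μ₀ I_d (r/R)², giving B = μ₀ I_d r/(2πR²) = 2.08×10^-12 T.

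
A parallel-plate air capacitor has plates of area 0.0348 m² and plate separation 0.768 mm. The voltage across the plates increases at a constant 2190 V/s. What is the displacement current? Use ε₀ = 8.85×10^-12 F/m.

The displacement current equals the charging current C dV/dt. With C = ε₀A/d = (8.85×10^-12)(0.0348)/(7.68×10^-4) = 4.010×10^-10 F, I_d = (4.010×10^-10)(2190) = 8.78×10^-7 A.

8.78×10^-7 A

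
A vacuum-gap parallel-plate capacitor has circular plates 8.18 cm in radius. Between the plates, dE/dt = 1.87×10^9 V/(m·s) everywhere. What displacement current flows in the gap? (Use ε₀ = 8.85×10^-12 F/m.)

I_d = ε₀ A (dE/dt) = (8.85×10^-12)(0.02102 m²)(1.87×10^9) = 3.48×10^-4 A.

3.48×10^-4 A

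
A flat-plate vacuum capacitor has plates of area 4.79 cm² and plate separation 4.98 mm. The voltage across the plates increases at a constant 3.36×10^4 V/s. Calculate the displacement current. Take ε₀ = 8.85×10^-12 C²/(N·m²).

2.86×10^-8 A

The displacement current equals the charging current C dV/dt. With C = ε₀A/d = (8.85×10^-12)(4.79×10^-4)/(4.98×10^-3) = 8.512×10^-13 F, I_d = (8.512×10^-13)(3.36×10^4) = 2.86×10^-8 A.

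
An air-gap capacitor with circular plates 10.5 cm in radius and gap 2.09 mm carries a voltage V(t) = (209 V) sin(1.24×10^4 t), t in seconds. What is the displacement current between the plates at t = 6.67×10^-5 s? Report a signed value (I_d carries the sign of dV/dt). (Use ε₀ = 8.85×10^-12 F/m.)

2.57×10^-4 A

C = ε₀A/d = (8.85×10^-12)(0.03464)/(2.09×10^-3) = 1.467×10^-10 F. dV/dt = V₀ω·cos(ωt); at ωt = 0.82708 rad this factor is 0.6770.
I_d = C dV/dt = (1.467×10^-10)(209)(1.24×10^4)(0.6770) = 2.57×10^-4 A.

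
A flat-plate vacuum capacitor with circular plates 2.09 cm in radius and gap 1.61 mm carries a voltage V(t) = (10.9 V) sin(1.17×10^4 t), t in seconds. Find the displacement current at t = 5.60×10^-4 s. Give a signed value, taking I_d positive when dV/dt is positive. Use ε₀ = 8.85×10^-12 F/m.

dE/dt = (V₀ω/d)·cos(ωt) with ωt = 6.552 rad: (10.9)(1.17×10^4)(0.9641)/(1.61×10^-3) = 7.637×10^7 V/(m·s).
I_d = ε₀ A dE/dt = (8.85×10^-12)(1.372×10^-3)(7.637×10^7) = 9.27×10^-7 A.

9.27×10^-7 A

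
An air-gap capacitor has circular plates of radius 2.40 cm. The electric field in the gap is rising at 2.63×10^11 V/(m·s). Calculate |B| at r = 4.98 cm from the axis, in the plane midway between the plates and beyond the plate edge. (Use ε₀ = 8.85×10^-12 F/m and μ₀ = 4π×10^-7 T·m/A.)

I_d = ε₀ dΦ_E/dt = ε₀ πR² (dE/dt) = (8.85×10^-12)(1.810×10^-3)(2.63×10^11) = 4.213×10^-3 A through the full plate area.
Outside the plates the loop encloses all of I_d, so B·2πr = μ₀ I_d and B = 1.69×10^-8 T.

1.69×10^-8 T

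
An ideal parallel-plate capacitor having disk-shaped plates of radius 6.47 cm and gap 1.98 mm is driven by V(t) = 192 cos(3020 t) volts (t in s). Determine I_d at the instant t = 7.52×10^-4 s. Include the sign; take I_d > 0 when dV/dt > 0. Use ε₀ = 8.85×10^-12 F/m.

-2.61×10^-5 A

dV/dt = (192)(3020)·−sin(2.27104) = -4.434×10^5 V/s.
I_d = C dV/dt with C = ε₀A/d = (8.85×10^-12)(0.01315)/(1.98×10^-3) = 5.878×10^-11 F, so I_d = (5.878×10^-11)(-4.434×10^5) = -2.61×10^-5 A.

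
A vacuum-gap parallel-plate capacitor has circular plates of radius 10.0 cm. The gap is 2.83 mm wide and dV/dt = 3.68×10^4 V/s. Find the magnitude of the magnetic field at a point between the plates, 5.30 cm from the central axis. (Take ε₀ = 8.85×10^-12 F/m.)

With E = V/d, dE/dt = 1.300×10^7 V/(m·s) and πR² = 0.03142 m², giving I_d = ε₀ πR² dE/dt = 3.615×10^-6 A.
∮B·dl = μ₀ I_d,enc with I_d,enc = I_d r²/R² = 1.015×10^-6 A; so B = μ₀ I_d,enc/(2πr) = 3.83×10^-12 T.

3.83×10^-12 T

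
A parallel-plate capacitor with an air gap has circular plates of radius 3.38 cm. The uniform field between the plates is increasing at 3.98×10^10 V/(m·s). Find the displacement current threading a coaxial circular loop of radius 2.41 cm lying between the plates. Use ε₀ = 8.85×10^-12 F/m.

6.43×10^-4 A

Total displacement current: I_d = ε₀(πR²)(dE/dt) = (8.85×10^-12)(3.589×10^-3)(3.98×10^10) = 1.264×10^-3 A.
Through an area πr² the displacement current is I_d·(πr²/πR²) = I_d (r/R)² = 6.43×10^-4 A.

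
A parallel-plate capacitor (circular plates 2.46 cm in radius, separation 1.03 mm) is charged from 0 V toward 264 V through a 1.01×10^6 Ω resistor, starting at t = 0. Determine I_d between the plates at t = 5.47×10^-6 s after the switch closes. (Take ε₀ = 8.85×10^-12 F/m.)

With C = ε₀A/d = (8.85×10^-12)(1.901×10^-3)/(1.03×10^-3) = 1.633×10^-11 F, the time constant is τ = RC = 1.649×10^-5 s, so t/τ = 0.3317 and e^(−t/τ) = 0.7177.
I_d = I_cond = (V₀/R) e^(−t/τ) = (2.614×10^-4)(0.7177) = 1.88×10^-4 A.

1.88×10^-4 A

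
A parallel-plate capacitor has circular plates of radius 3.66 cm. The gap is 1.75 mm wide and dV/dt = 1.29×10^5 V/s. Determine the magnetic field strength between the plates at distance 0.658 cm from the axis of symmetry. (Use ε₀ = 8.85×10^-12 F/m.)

2.70×10^-12 T

With E = V/d, dE/dt = 7.371×10^7 V/(m·s) and πR² = 4.208×10^-3 m², giving I_d = ε₀ πR² dE/dt = 2.745×10^-6 A.
For r < R the Ampère–Maxwell law gives B(2πr) = μ₀ I_d (r²/R²), so B = μ₀ I_d r/(2πR²) = (4π×10^-7)(2.745×10^-6)(6.58×10^-3)/(2π·0.0366²) = 2.70×10^-12 T.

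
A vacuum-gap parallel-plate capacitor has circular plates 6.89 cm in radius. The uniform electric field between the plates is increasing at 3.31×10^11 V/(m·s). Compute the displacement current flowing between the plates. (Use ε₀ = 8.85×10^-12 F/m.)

0.0437 A

With a uniform field, Φ_E = EA, so I_d = ε₀ A dE/dt = 0.0437 A.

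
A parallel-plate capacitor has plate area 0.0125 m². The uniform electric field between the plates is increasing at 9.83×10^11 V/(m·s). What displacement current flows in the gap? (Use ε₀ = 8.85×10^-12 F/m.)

I_d = ε₀ A (dE/dt) = (8.85×10^-12)(0.0125 m²)(9.83×10^11) = 0.109 A.

0.109 A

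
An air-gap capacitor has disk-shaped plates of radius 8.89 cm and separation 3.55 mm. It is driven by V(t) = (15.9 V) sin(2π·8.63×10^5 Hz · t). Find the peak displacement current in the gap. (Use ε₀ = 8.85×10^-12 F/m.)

5.34×10^-3 A

C = ε₀A/d = (8.85×10^-12)(0.02483)/(3.55×10^-3) = 6.190×10^-11 F; ω = 2πf = 5.422×10^6 rad/s.
I_d = C dV/dt, so |I_d|_max = C V₀ ω = (6.190×10^-11)(15.9)(5.422×10^6) = 5.34×10^-3 A.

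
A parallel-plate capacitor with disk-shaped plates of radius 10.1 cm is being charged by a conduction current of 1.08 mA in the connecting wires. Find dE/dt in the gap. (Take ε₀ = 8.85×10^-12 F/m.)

3.81×10^9 V/(m·s)

By continuity, I_d in the gap equals the 1.08 mA flowing in the wire.
Then dE/dt = I_d/(ε₀A) = 3.81×10^9 V/(m·s).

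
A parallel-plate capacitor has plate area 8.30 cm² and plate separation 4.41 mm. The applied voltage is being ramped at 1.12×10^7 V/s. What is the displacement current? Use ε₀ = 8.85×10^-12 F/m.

1.87×10^-5 A

The field between the plates is E = V/d, so dE/dt = (1.12×10^7)/(4.41×10^-3 m) = 2.540×10^9 V/(m·s).
I_d = ε₀ A (dE/dt) = (8.85×10^-12)(8.30×10^-4)(2.540×10^9) = 1.87×10^-5 A.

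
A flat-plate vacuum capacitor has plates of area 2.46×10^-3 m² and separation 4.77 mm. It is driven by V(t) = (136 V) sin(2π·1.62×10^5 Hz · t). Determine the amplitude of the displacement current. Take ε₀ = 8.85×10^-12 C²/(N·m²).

6.32×10^-4 A

The displacement current equals the conduction current C dV/dt, which peaks at C V₀ ω.
With C = ε₀A/d = (8.85×10^-12)(2.46×10^-3)/(4.77×10^-3) = 4.564×10^-12 F and ω = 2πf = 1.018×10^6 rad/s, I_d,max = (4.564×10^-12)(136)(1.018×10^6) = 6.32×10^-4 A.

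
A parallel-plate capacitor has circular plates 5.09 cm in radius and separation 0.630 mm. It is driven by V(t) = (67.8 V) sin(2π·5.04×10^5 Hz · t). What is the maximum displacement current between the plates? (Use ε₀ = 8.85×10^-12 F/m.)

0.0245 A

The displacement current equals the conduction current C dV/dt, which peaks at C V₀ ω.
With C = ε₀A/d = (8.85×10^-12)(8.139×10^-3)/(6.30×10^-4) = 1.143×10^-10 F and ω = 2πf = 3.167×10^6 rad/s, I_d,max = (1.143×10^-10)(67.8)(3.167×10^6) = 0.0245 A.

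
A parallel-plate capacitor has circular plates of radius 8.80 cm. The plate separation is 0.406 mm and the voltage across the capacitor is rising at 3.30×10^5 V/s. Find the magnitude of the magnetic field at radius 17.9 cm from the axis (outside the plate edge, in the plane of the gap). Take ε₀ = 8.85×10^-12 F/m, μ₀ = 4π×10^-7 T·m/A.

1.96×10^-10 T

I_d = C dV/dt with C = ε₀πR²/d = 5.303×10^-10 F, so I_d = (5.303×10^-10)(3.30×10^5) = 1.750×10^-4 A.
With r > R the enclosed displacement current is the full I_d; B = μ₀ I_d / (2πr) = 1.96×10^-10 T.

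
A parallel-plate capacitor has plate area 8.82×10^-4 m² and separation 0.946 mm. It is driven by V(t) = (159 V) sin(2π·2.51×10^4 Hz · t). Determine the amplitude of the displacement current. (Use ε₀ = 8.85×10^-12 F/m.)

C = ε₀A/d = (8.85×10^-12)(8.82×10^-4)/(9.46×10^-4) = 8.251×10^-12 F; ω = 2πf = 1.577×10^5 rad/s.
I_d = C dV/dt, so |I_d|_max = C V₀ ω = (8.251×10^-12)(159)(1.577×10^5) = 2.07×10^-4 A.

2.07×10^-4 A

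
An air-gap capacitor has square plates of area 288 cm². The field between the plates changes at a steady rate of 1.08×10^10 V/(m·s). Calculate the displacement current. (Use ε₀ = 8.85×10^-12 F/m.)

2.75×10^-3 A

The displacement current is ε₀ times dΦ_E/dt = ε₀ A dE/dt = (8.85×10^-12)(0.0288)(1.08×10^10) = 2.75×10^-3 A.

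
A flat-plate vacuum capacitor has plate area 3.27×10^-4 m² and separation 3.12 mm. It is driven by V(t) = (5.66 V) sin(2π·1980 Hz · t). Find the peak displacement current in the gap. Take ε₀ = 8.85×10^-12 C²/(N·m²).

6.53×10^-8 A

(dE/dt)_max = V₀ω/d = 2.257×10^7 V/(m·s); ω = 2πf = 1.244×10^4 rad/s.
I_d,max = ε₀ A (dE/dt)_max = (8.85×10^-12)(3.27×10^-4)(2.257×10^7) = 6.53×10^-8 A.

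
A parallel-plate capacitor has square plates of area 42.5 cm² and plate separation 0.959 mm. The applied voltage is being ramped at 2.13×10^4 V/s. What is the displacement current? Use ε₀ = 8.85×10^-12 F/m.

8.35×10^-7 A

E = V/d so dE/dt = (dV/dt)/d = 2.221×10^7 V/(m·s), and I_d = ε₀ A dE/dt = (8.85×10^-12)(4.25×10^-3)(2.221×10^7) = 8.35×10^-7 A.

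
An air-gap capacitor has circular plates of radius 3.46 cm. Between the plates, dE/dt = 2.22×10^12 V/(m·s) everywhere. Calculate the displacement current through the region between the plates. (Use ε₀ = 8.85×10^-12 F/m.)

0.0739 A

The displacement current is ε₀ times dΦ_E/dt = ε₀ A dE/dt = (8.85×10^-12)(3.761×10^-3)(2.22×10^12) = 0.0739 A.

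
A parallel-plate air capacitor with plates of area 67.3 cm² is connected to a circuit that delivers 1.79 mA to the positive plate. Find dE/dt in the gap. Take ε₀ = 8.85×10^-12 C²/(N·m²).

Charge continuity gives I_d = I = 1.79×10^-3 A between the plates.
Inverting I_d = ε₀ A dE/dt gives dE/dt = 1.79×10^-3 / (8.85×10^-12 · 6.73×10^-3) = 3.01×10^10 V/(m·s).

3.01×10^10 V/(m·s)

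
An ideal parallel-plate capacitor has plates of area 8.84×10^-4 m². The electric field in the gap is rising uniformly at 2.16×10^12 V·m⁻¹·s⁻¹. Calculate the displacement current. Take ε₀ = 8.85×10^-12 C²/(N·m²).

0.0169 A

I_d = ε₀ A (dE/dt) = (8.85×10^-12)(8.84×10^-4 m²)(2.16×10^12) = 0.0169 A.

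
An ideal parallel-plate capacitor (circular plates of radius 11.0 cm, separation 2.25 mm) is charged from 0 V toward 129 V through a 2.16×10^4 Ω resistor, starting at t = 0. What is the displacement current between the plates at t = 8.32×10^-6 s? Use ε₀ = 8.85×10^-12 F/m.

4.54×10^-4 A

C = ε₀A/d = (8.85×10^-12)(0.03801)/(2.25×10^-3) = 1.495×10^-10 F and τ = RC = 3.229×10^-6 s. I_d in the gap equals the RC charging current.
I_d(t) = (V₀/R) e^(−t/τ) = 5.972×10^-3 · e^(−2.577) = 4.54×10^-4 A.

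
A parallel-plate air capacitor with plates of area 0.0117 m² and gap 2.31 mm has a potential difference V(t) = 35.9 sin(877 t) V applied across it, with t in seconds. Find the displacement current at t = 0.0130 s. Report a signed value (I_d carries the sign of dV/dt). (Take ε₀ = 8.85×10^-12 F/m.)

C = ε₀A/d = (8.85×10^-12)(0.0117)/(2.31×10^-3) = 4.482×10^-11 F. dV/dt = V₀ω·cos(ωt); at ωt = 11.401 rad this factor is 0.3944.
I_d = C dV/dt = (4.482×10^-11)(35.9)(877)(0.3944) = 5.57×10^-7 A.

5.57×10^-7 A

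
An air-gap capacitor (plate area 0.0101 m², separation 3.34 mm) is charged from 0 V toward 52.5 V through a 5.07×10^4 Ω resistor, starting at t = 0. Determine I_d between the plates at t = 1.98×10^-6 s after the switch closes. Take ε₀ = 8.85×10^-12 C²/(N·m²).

2.41×10^-4 A

With C = ε₀A/d = (8.85×10^-12)(0.0101)/(3.34×10^-3) = 2.676×10^-11 F, the time constant is τ = RC = 1.357×10^-6 s, so t/τ = 1.459 and e^(−t/τ) = 0.2325.
I_d = I_cond = (V₀/R) e^(−t/τ) = (1.036×10^-3)(0.2325) = 2.41×10^-4 A.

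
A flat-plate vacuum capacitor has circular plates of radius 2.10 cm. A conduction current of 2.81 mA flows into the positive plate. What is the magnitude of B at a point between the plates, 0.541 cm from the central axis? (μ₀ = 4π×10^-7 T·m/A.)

By continuity the displacement current in the gap matches the conduction current: I_d = 2.81×10^-3 A.
For r < R the Ampère–Maxwell law gives B(2πr) = μ₀ I_d (r²/R²), so B = μ₀ I_d r/(2πR²) = (4π×10^-7)(2.81×10^-3)(5.41×10^-3)/(2π·0.0210²) = 6.89×10^-9 T.

6.89×10^-9 T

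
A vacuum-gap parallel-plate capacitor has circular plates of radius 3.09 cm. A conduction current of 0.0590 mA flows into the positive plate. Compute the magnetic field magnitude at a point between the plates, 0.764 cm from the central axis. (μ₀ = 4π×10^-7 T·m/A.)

Between the plates the displacement current equals the wire current: I_d = 0.0590 mA = 5.90×10^-5 A.
∮B·dl = μ₀ I_d,enc with I_d,enc = I_d r²/R² = 3.607×10^-6 A; so B = μ₀ I_d,enc/(2πr) = 9.44×10^-11 T.

9.44×10^-11 T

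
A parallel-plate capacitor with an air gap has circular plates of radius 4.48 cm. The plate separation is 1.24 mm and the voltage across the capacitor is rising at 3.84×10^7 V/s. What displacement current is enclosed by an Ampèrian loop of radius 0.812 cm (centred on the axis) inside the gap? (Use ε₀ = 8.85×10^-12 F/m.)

dE/dt = (dV/dt)/d = 3.097×10^10 V/(m·s); I_d = ε₀(πR²)(dE/dt) = (8.85×10^-12)(6.305×10^-3)(3.097×10^10) = 1.728×10^-3 A.
Through an area πr² the displacement current is I_d·(πr²/πR²) = I_d (r/R)² = 5.68×10^-5 A.

5.68×10^-5 A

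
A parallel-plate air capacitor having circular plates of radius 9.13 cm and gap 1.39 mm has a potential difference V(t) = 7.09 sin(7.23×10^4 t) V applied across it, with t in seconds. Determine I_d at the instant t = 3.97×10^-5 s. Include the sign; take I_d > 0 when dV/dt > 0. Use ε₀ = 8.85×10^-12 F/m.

C = ε₀A/d = (8.85×10^-12)(0.02619)/(1.39×10^-3) = 1.667×10^-10 F. dV/dt = V₀ω·cos(ωt); at ωt = 2.87031 rad this factor is -0.9634.
I_d = C dV/dt = (1.667×10^-10)(7.09)(7.23×10^4)(-0.9634) = -8.23×10^-5 A.

-8.23×10^-5 A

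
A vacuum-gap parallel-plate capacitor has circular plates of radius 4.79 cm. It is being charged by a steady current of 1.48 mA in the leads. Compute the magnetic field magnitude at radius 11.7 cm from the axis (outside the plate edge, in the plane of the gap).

Between the plates the displacement current equals the wire current: I_d = 1.48 mA = 1.48×10^-3 A.
With r > R the enclosed displacement current is the full I_d; B = μ₀ I_d / (2πr) = 2.53×10^-9 T.

2.53×10^-9 T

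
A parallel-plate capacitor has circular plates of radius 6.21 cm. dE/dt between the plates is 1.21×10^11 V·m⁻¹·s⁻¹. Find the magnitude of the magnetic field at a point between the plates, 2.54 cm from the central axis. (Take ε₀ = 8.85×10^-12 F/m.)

1.71×10^-8 T

Total displacement current: I_d = ε₀(πR²)(dE/dt) = (8.85×10^-12)(0.01212)(1.21×10^11) = 0.01298 A.
For r < R the Ampère–Maxwell law gives B(2πr) = μ₀ I_d (r²/R²), so B = μ₀ I_d r/(2πR²) = (4π×10^-7)(0.01298)(0.0254)/(2π·0.0621²) = 1.71×10^-8 T.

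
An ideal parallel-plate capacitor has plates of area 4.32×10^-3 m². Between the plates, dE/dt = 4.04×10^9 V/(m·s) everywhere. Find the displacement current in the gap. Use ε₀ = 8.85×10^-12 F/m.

1.54×10^-4 A

With a uniform field, Φ_E = EA, so I_d = ε₀ A dE/dt = 1.54×10^-4 A.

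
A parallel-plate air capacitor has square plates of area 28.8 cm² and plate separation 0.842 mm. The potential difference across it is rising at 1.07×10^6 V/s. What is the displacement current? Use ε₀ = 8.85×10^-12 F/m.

3.24×10^-5 A

The displacement current equals the charging current C dV/dt. With C = ε₀A/d = (8.85×10^-12)(2.88×10^-3)/(8.42×10^-4) = 3.027×10^-11 F, I_d = (3.027×10^-11)(1.07×10^6) = 3.24×10^-5 A.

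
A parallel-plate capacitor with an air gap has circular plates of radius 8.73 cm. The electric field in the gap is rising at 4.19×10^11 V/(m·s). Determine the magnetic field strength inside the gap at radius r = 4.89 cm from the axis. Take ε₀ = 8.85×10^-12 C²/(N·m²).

1.14×10^-7 T

Total displacement current: I_d = ε₀(πR²)(dE/dt) = (8.85×10^-12)(0.02394)(4.19×10^11) = 0.08877 A.
For r < R the Ampère–Maxwell law gives B(2πr) = μ₀ I_d (r²/R²), so B = μ₀ I_d r/(2πR²) = (4π×10^-7)(0.08877)(0.0489)/(2π·0.0873²) = 1.14×10^-7 T.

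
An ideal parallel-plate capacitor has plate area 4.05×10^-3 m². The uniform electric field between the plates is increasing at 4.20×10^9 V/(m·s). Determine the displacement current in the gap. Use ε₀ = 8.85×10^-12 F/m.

1.51×10^-4 A

I_d = ε₀ A (dE/dt) = (8.85×10^-12)(4.05×10^-3 m²)(4.20×10^9) = 1.51×10^-4 A.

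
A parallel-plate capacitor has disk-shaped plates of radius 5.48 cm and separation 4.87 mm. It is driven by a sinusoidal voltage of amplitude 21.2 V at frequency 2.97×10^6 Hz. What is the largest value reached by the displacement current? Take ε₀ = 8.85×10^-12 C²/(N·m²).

6.78×10^-3 A

(dE/dt)_max = V₀ω/d = 8.123×10^10 V/(m·s); ω = 2πf = 1.866×10^7 rad/s.
I_d,max = ε₀ A (dE/dt)_max = (8.85×10^-12)(9.434×10^-3)(8.123×10^10) = 6.78×10^-3 A.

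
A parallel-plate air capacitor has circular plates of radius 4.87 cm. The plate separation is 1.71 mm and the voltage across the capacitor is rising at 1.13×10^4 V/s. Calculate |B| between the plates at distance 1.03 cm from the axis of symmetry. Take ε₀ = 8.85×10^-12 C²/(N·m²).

3.78×10^-13 T

I_d = C dV/dt with C = ε₀πR²/d = 3.856×10^-11 F, so I_d = (3.856×10^-11)(1.13×10^4) = 4.357×10^-7 A.
For r < R the Ampère–Maxwell law gives B(2πr) = μ₀ I_d (r²/R²), so B = μ₀ I_d r/(2πR²) = (4π×10^-7)(4.357×10^-7)(0.0103)/(2π·0.0487²) = 3.78×10^-13 T.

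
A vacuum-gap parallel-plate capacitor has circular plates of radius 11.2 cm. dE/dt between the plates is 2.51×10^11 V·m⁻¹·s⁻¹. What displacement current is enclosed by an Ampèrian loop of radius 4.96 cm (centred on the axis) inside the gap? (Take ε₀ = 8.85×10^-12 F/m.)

0.0172 A

Total displacement current: I_d = ε₀(πR²)(dE/dt) = (8.85×10^-12)(0.03941)(2.51×10^11) = 0.08754 A.
Since J_d is uniform, the enclosed fraction is (r/R)² = 0.1961, giving I_d,enc = 0.0172 A.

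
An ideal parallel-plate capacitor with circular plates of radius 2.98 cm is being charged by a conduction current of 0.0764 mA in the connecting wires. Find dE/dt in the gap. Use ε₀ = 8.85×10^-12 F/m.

Charge continuity gives I_d = I = 7.64×10^-5 A between the plates.
Then dE/dt = I_d/(ε₀A) = 3.09×10^9 V/(m·s).

3.09×10^9 V/(m·s)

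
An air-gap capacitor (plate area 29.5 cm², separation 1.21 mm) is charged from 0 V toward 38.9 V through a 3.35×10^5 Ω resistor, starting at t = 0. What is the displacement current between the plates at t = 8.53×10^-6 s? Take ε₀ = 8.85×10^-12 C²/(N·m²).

3.57×10^-5 A

C = ε₀A/d = (8.85×10^-12)(2.95×10^-3)/(1.21×10^-3) = 2.158×10^-11 F, so τ = RC = 7.229×10^-6 s.
The conduction current is I(t) = (V₀/R) e^(−t/τ), and the displacement current between the plates equals it.
t/τ = 1.180; I_d = (38.9/3.35×10^5) · e^(−1.180) = (1.161×10^-4)(0.3073) = 3.57×10^-5 A.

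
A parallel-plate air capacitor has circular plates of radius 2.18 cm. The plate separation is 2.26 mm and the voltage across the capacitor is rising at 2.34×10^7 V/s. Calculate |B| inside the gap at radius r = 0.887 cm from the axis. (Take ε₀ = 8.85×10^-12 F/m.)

5.11×10^-10 T

I_d = C dV/dt with C = ε₀πR²/d = 5.846×10^-12 F, so I_d = (5.846×10^-12)(2.34×10^7) = 1.368×10^-4 A.
For r < R the Ampère–Maxwell law gives B(2πr) = μ₀ I_d (r²/R²), so B = μ₀ I_d r/(2πR²) = (4π×10^-7)(1.368×10^-4)(8.87×10^-3)/(2π·0.0218²) = 5.11×10^-10 T.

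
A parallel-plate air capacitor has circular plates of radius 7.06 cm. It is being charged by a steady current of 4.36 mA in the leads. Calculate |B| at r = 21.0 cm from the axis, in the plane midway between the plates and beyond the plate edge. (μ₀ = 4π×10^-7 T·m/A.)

Between the plates the displacement current equals the wire current: I_d = 4.36 mA = 4.36×10^-3 A.
Outside the plates the loop encloses all of I_d, so B·2πr = μ₀ I_d and B = 4.15×10^-9 T.

4.15×10^-9 T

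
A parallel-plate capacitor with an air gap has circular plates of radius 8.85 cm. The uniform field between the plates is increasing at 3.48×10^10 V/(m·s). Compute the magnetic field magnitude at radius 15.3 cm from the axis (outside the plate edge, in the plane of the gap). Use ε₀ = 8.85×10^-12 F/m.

I_d = ε₀ dΦ_E/dt = ε₀ πR² (dE/dt) = (8.85×10^-12)(0.02461)(3.48×10^10) = 7.579×10^-3 A through the full plate area.
Outside the plates the loop encloses all of I_d, so B·2πr = μ₀ I_d and B = 9.91×10^-9 T.

9.91×10^-9 T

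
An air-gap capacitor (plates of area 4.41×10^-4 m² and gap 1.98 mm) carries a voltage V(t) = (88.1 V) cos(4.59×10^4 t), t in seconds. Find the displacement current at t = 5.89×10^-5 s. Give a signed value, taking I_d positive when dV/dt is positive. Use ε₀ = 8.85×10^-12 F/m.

-3.38×10^-6 A

C = ε₀A/d = (8.85×10^-12)(4.41×10^-4)/(1.98×10^-3) = 1.971×10^-12 F. dV/dt = V₀ω·−sin(ωt); at ωt = 2.70351 rad this factor is -0.4242.
I_d = C dV/dt = (1.971×10^-12)(88.1)(4.59×10^4)(-0.4242) = -3.38×10^-6 A.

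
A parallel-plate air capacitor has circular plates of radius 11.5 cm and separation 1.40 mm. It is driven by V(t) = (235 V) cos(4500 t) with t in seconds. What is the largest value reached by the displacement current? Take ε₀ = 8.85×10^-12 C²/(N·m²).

2.78×10^-4 A

(dE/dt)_max = V₀ω/d = 7.554×10^8 V/(m·s); ω = 4500 rad/s.
I_d,max = ε₀ A (dE/dt)_max = (8.85×10^-12)(0.04155)(7.554×10^8) = 2.78×10^-4 A.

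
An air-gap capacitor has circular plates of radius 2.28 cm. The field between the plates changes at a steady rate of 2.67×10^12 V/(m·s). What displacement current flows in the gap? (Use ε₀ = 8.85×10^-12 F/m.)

0.0386 A

With a uniform field, Φ_E = EA, so I_d = ε₀ A dE/dt = 0.0386 A.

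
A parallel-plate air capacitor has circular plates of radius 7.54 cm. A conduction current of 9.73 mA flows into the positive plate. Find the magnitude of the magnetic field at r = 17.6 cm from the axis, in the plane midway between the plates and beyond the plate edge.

Between the plates the displacement current equals the wire current: I_d = 9.73 mA = 9.73×10^-3 A.
For r ≥ R the full I_d is enclosed: B = μ₀ I_d/(2πr) = (4π×10^-7)(9.73×10^-3)/(2π·0.176) = 1.11×10^-8 T.

1.11×10^-8 T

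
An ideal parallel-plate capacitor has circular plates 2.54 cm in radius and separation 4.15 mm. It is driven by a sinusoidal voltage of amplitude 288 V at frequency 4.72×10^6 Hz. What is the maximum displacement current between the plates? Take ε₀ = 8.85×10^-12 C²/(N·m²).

The displacement current equals the conduction current C dV/dt, which peaks at C V₀ ω.
With C = ε₀A/d = (8.85×10^-12)(2.027×10^-3)/(4.15×10^-3) = 4.323×10^-12 F and ω = 2πf = 2.966×10^7 rad/s, I_d,max = (4.323×10^-12)(288)(2.966×10^7) = 0.0369 A.

0.0369 A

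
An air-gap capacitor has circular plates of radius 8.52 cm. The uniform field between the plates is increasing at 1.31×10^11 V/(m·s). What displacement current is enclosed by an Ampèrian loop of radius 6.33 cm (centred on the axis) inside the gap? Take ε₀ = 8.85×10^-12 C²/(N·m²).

0.0146 A

Through the whole plate area (πR² = 0.02280 m²), I_d = ε₀ πR² dE/dt = 0.02643 A.
Since J_d is uniform, the enclosed fraction is (r/R)² = 0.5520, giving I_d,enc = 0.0146 A.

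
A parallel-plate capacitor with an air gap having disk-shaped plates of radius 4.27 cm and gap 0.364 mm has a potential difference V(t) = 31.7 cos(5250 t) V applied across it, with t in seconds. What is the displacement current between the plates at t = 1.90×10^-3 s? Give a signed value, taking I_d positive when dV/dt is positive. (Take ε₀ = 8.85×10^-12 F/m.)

1.21×10^-5 A

dV/dt = (31.7)(5250)·−sin(9.975) = 8.702×10^4 V/s.
I_d = C dV/dt with C = ε₀A/d = (8.85×10^-12)(5.728×10^-3)/(3.64×10^-4) = 1.393×10^-10 F, so I_d = (1.393×10^-10)(8.702×10^4) = 1.21×10^-5 A.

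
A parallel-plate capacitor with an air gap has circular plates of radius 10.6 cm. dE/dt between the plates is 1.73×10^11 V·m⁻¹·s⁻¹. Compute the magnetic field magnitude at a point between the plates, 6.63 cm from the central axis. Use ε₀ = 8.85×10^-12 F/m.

6.38×10^-8 T

I_d = ε₀ dΦ_E/dt = ε₀ πR² (dE/dt) = (8.85×10^-12)(0.03530)(1.73×10^11) = 0.05405 A through the full plate area.
∮B·dl = μ₀ I_d,enc with I_d,enc = I_d r²/R² = 0.02115 A; so B = μ₀ I_d,enc/(2πr) = 6.38×10^-8 T.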